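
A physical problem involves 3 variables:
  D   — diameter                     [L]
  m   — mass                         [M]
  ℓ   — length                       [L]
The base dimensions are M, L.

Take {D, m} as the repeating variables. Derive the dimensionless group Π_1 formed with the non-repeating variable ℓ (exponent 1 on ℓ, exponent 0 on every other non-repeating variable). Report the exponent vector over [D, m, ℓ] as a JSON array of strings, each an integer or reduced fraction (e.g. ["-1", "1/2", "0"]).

Write exponents as rows M,L / cols D,m,ℓ:
  M: [ 0  1  0]
  L: [ 1  0  1]
Echelon form has 2 nonzero rows (pivots: D,m)
Pivot set = {D,m}, free = {ℓ}
RREF:
  r0: [   1    0    1]
  r1: [   0    1    0]
Fix exponent of ℓ at 1; solve each RREF row for its pivot's exponent:
  r0: exp(D) + (1)·1 = 0 ⇒ exp(D) = -1
  r1: exp(m) + (0)·1 = 0 ⇒ exp(m) = 0
Π_1 = D^-1 · ℓ

["-1", "0", "1"]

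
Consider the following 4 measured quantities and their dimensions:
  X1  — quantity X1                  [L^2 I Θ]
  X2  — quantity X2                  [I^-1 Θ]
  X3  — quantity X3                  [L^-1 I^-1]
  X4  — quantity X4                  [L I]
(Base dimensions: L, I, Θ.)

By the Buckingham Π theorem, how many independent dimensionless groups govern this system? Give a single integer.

2

Dimensional matrix (L×I×Θ by X1×X2×X3×X4):
  L: [ 2  0 -1  1]
  I: [ 1 -1 -1  1]
  Θ: [ 1  1  0  0]
RREF → pivots at {X1,X2} ⇒ r = 2
4 vars − rank 2 = 2 Π groups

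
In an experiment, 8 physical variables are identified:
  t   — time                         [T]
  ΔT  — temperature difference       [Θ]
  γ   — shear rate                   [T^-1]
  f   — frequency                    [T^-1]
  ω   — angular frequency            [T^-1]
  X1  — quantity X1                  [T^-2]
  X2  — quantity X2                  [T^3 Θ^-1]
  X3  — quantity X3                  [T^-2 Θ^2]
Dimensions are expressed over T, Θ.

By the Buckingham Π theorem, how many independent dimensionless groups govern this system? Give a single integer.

6

Dimensional matrix (T×Θ by t×ΔT×γ×f×ω×X1×X2×X3):
  T: [ 1  0 -1 -1 -1 -2  3 -2]
  Θ: [ 0  1  0  0  0  0 -1  2]
RREF → pivots at {t,ΔT} ⇒ r = 2
8 vars − rank 2 = 6 Π groups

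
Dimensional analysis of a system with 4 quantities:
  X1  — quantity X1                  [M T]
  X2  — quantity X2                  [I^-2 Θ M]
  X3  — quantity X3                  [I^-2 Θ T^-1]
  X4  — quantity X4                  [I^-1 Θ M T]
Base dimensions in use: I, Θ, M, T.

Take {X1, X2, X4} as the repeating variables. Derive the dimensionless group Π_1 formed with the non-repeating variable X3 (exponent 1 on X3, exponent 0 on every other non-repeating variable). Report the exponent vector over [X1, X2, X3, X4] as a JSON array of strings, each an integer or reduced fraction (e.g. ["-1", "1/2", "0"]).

["1", "-1", "1", "0"]

Write exponents as rows I,Θ,M,T / cols X1,X2,X3,X4:
  I: [ 0 -2 -2 -1]
  Θ: [ 0  1  1  1]
  M: [ 1  1  0  1]
  T: [ 1  0 -1  1]
Echelon form has 3 nonzero rows (pivots: X1,X2,X4)
Repeat: X1,X2,X4; free: X3
RREF:
  r0: [   1    0   -1    0]
  r1: [   0    1    1    0]
  r2: [   0    0    0    1]
  r3: [   0    0    0    0]
Fix exponent of X3 at 1; solve each RREF row for its pivot's exponent:
  r0: exp(X1) + (-1)·1 = 0 ⇒ exp(X1) = 1
  r1: exp(X2) + (1)·1 = 0 ⇒ exp(X2) = -1
  r2: exp(X4) + (0)·1 = 0 ⇒ exp(X4) = 0
Π_1 = X1 · X2^-1 · X3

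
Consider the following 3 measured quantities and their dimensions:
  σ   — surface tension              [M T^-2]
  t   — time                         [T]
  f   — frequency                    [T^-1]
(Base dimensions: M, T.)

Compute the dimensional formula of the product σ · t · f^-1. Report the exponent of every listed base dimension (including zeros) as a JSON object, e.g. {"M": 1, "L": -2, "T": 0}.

{"M": 1, "T": 0}

Dimensional matrix (M×T by σ×t×f):
  M: [ 1  0  0]
  T: [-2  1 -1]
  [M]: (1)·1+(1)·0+(-1)·0 = 1
  [T]: (1)·-2+(1)·1+(-1)·-1 = 0
⇒ M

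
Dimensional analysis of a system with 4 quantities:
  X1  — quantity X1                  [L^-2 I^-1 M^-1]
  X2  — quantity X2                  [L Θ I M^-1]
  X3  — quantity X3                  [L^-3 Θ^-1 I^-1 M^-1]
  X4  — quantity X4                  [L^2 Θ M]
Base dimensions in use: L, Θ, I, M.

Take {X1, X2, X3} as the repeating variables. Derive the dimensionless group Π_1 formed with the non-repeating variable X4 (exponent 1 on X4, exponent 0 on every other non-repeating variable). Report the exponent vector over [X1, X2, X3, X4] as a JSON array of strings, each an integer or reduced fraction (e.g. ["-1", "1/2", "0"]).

Exponent matrix [L,Θ,I,M] × [X1,X2,X3,X4]:
  L: [-2  1 -3  2]
  Θ: [ 0  1 -1  1]
  I: [-1  1 -1  0]
  M: [-1 -1 -1  1]
Row reduction gives pivot columns X1,X2,X3; rank = 3
Pivot set = {X1,X2,X3}, free = {X4}
RREF:
  r0: [   1    0    0    1]
  r1: [   0    1    0 -1/2]
  r2: [   0    0    1 -3/2]
  r3: [   0    0    0    0]
Fix exponent of X4 at 1; solve each RREF row for its pivot's exponent:
  r0: exp(X1) + (1)·1 = 0 ⇒ exp(X1) = -1
  r1: exp(X2) + (-1/2)·1 = 0 ⇒ exp(X2) = 1/2
  r2: exp(X3) + (-3/2)·1 = 0 ⇒ exp(X3) = 3/2
Π_1 = X1^-1 · X2^(1/2) · X3^(3/2) · X4

["-1", "1/2", "3/2", "1"]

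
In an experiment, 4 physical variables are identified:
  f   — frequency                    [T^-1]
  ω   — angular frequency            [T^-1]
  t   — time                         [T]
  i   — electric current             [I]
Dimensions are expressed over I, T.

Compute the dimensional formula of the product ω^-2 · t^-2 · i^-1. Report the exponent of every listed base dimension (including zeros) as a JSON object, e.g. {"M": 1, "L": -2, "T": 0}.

{"I": -1, "T": 0}

Dimensional matrix (I×T by f×ω×t×i):
  I: [ 0  0  0  1]
  T: [-1 -1  1  0]
  [I]: (-2)·0+(-2)·0+(-1)·1 = -1
  [T]: (-2)·-1+(-2)·1+(-1)·0 = 0
⇒ I^-1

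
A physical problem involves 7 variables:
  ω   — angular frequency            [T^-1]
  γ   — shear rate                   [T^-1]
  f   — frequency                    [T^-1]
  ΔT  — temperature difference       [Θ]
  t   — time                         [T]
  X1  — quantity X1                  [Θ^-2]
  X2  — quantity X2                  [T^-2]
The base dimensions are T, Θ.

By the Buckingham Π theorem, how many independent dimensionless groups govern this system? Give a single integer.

5

Write exponents as rows T,Θ / cols ω,γ,f,ΔT,t,X1,X2:
  T: [-1 -1 -1  0  1  0 -2]
  Θ: [ 0  0  0  1  0 -2  0]
RREF → pivots at {ω,ΔT} ⇒ r = 2
Π count = n − r = 7 − 2 = 5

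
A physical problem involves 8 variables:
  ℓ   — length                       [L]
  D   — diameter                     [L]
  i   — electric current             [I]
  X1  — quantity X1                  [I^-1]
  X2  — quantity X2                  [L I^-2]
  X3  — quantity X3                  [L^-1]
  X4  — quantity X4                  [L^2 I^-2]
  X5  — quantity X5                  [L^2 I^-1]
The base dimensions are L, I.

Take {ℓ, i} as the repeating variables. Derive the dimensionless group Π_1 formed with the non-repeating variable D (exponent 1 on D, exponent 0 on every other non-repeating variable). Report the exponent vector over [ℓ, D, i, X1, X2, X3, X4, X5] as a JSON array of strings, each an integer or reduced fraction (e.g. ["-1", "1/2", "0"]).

["-1", "1", "0", "0", "0", "0", "0", "0"]

Dimensional matrix (L×I by ℓ×D×i×X1×X2×X3×X4×X5):
  L: [ 1  1  0  0  1 -1  2  2]
  I: [ 0  0  1 -1 -2  0 -2 -1]
RREF → pivots at {ℓ,i} ⇒ r = 2
Repeat: ℓ,i; free: D,X1,X2,X3,X4,X5
RREF:
  r0: [   1    1    0    0    1   -1    2    2]
  r1: [   0    0    1   -1   -2    0   -2   -1]
Fix exponent of D at 1, X1 at 0, X2 at 0, X3 at 0, X4 at 0, X5 at 0; solve each RREF row for its pivot's exponent:
  r0: exp(ℓ) + (1)·1 = 0 ⇒ exp(ℓ) = -1
  r1: exp(i) + (0)·1 = 0 ⇒ exp(i) = 0
Π_1 = ℓ^-1 · D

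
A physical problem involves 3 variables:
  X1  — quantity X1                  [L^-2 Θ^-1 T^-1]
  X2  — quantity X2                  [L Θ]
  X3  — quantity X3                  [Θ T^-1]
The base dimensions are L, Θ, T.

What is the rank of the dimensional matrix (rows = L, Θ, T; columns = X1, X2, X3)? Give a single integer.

Exponent matrix [L,Θ,T] × [X1,X2,X3]:
  L: [-2  1  0]
  Θ: [-1  1  1]
  T: [-1  0 -1]
RREF → pivots at {X1,X2} ⇒ r = 2

2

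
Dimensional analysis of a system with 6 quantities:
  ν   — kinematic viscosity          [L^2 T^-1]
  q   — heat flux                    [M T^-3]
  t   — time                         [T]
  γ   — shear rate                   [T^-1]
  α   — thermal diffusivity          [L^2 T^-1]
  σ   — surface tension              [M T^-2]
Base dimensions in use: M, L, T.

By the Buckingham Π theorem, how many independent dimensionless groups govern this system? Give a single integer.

3

Write exponents as rows M,L,T / cols ν,q,t,γ,α,σ:
  M: [ 0  1  0  0  0  1]
  L: [ 2  0  0  0  2  0]
  T: [-1 -3  1 -1 -1 -2]
RREF → pivots at {ν,q,t} ⇒ r = 3
6 vars − rank 3 = 3 Π groups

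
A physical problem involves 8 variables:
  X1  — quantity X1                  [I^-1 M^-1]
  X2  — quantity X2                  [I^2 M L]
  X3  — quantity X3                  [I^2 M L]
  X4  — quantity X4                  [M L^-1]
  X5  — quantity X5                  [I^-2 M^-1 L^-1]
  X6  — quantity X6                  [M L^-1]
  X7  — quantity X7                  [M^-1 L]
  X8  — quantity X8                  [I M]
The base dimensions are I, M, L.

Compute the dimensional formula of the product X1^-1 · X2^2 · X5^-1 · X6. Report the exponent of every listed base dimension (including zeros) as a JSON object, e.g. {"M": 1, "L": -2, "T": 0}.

{"I": 7, "M": 5, "L": 2}

Dimensional matrix (I×M×L by X1×X2×X3×X4×X5×X6×X7×X8):
  I: [-1  2  2  0 -2  0  0  1]
  M: [-1  1  1  1 -1  1 -1  1]
  L: [ 0  1  1 -1 -1 -1  1  0]
  [I]: (-1)·-1+(2)·2+(-1)·-2+(1)·0 = 7
  [M]: (-1)·-1+(2)·1+(-1)·-1+(1)·1 = 5
  [L]: (-1)·0+(2)·1+(-1)·-1+(1)·-1 = 2
⇒ I^7 M^5 L^2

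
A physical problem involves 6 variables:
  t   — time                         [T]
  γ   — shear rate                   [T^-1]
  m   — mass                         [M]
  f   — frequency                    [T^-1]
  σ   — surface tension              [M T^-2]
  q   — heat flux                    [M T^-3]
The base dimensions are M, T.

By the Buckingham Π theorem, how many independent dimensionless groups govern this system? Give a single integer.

Write exponents as rows M,T / cols t,γ,m,f,σ,q:
  M: [ 0  0  1  0  1  1]
  T: [ 1 -1  0 -1 -2 -3]
Echelon form has 2 nonzero rows (pivots: t,m)
6 vars − rank 2 = 4 Π groups

4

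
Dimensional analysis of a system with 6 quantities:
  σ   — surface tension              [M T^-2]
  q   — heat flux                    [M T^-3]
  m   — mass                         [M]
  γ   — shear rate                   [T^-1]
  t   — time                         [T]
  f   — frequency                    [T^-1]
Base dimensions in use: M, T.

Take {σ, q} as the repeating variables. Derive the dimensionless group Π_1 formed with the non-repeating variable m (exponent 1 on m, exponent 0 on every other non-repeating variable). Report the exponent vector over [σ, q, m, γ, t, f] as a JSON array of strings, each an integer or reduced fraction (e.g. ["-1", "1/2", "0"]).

Write exponents as rows M,T / cols σ,q,m,γ,t,f:
  M: [ 1  1  1  0  0  0]
  T: [-2 -3  0 -1  1 -1]
Echelon form has 2 nonzero rows (pivots: σ,q)
Pivot set = {σ,q}, free = {m,γ,t,f}
RREF:
  r0: [   1    0    3   -1    1   -1]
  r1: [   0    1   -2    1   -1    1]
Fix exponent of m at 1, γ at 0, t at 0, f at 0; solve each RREF row for its pivot's exponent:
  r0: exp(σ) + (3)·1 = 0 ⇒ exp(σ) = -3
  r1: exp(q) + (-2)·1 = 0 ⇒ exp(q) = 2
Π_1 = σ^-3 · q^2 · m

["-3", "2", "1", "0", "0", "0"]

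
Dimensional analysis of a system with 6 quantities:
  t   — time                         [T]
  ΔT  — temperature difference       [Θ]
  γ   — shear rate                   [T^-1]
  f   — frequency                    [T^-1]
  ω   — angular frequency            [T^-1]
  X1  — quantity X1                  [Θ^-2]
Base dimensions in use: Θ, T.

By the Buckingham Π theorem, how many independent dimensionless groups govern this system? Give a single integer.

Dimensional matrix (Θ×T by t×ΔT×γ×f×ω×X1):
  Θ: [ 0  1  0  0  0 -2]
  T: [ 1  0 -1 -1 -1  0]
Row reduction gives pivot columns t,ΔT; rank = 2
6 vars − rank 2 = 4 Π groups

4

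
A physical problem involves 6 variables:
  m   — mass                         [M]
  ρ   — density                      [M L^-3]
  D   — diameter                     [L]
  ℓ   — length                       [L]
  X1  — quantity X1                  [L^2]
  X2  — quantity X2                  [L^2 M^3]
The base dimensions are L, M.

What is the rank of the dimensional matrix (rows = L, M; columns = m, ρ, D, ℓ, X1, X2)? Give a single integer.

Write exponents as rows L,M / cols m,ρ,D,ℓ,X1,X2:
  L: [ 0 -3  1  1  2  2]
  M: [ 1  1  0  0  0  3]
RREF → pivots at {m,ρ} ⇒ r = 2

2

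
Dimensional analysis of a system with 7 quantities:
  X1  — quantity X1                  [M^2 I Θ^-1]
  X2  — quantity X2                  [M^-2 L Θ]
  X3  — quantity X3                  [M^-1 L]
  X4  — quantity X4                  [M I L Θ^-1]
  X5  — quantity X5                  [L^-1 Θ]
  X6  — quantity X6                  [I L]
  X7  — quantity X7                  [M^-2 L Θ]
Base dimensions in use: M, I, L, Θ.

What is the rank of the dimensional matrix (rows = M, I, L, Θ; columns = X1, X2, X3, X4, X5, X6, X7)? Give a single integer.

3

Dimensional matrix (M×I×L×Θ by X1×X2×X3×X4×X5×X6×X7):
  M: [ 2 -2 -1  1  0  0 -2]
  I: [ 1  0  0  1  0  1  0]
  L: [ 0  1  1  1 -1  1  1]
  Θ: [-1  1  0 -1  1  0  1]
Echelon form has 3 nonzero rows (pivots: X1,X2,X3)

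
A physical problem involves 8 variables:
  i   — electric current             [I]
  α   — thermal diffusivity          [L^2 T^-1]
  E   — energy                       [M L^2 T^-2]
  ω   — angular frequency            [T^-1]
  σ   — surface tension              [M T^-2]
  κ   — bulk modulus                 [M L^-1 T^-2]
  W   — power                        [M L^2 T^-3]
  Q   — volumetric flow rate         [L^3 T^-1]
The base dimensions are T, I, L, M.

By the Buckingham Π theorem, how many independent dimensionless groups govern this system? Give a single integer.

4

Dimensional matrix (T×I×L×M by i×α×E×ω×σ×κ×W×Q):
  T: [ 0 -1 -2 -1 -2 -2 -3 -1]
  I: [ 1  0  0  0  0  0  0  0]
  L: [ 0  2  2  0  0 -1  2  3]
  M: [ 0  0  1  0  1  1  1  0]
Echelon form has 4 nonzero rows (pivots: i,α,E,ω)
Π count = n − r = 8 − 4 = 4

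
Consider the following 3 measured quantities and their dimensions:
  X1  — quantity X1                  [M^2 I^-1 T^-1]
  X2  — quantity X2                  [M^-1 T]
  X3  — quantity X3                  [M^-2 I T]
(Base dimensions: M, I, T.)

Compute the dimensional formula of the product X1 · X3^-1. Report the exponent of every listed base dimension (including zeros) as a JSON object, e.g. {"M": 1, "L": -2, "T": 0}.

{"M": 4, "I": -2, "T": -2}

Exponent matrix [M,I,T] × [X1,X2,X3]:
  M: [ 2 -1 -2]
  I: [-1  0  1]
  T: [-1  1  1]
  [M]: (1)·2+(-1)·-2 = 4
  [I]: (1)·-1+(-1)·1 = -2
  [T]: (1)·-1+(-1)·1 = -2
⇒ M^4 I^-2 T^-2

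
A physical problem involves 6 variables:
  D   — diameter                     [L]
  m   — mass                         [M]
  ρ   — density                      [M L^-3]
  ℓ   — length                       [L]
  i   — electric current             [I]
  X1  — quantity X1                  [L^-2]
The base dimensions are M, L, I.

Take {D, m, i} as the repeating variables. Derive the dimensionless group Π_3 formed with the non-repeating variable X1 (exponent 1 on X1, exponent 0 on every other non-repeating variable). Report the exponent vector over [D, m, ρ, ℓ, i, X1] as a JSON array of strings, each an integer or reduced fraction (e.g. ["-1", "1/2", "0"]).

["2", "0", "0", "0", "0", "1"]

Dimensional matrix (M×L×I by D×m×ρ×ℓ×i×X1):
  M: [ 0  1  1  0  0  0]
  L: [ 1  0 -3  1  0 -2]
  I: [ 0  0  0  0  1  0]
Row reduction gives pivot columns D,m,i; rank = 3
Repeat: D,m,i; free: ρ,ℓ,X1
RREF:
  r0: [   1    0   -3    1    0   -2]
  r1: [   0    1    1    0    0    0]
  r2: [   0    0    0    0    1    0]
Fix exponent of X1 at 1, ρ at 0, ℓ at 0; solve each RREF row for its pivot's exponent:
  r0: exp(D) + (-2)·1 = 0 ⇒ exp(D) = 2
  r1: exp(m) + (0)·1 = 0 ⇒ exp(m) = 0
  r2: exp(i) + (0)·1 = 0 ⇒ exp(i) = 0
Π_3 = D^2 · X1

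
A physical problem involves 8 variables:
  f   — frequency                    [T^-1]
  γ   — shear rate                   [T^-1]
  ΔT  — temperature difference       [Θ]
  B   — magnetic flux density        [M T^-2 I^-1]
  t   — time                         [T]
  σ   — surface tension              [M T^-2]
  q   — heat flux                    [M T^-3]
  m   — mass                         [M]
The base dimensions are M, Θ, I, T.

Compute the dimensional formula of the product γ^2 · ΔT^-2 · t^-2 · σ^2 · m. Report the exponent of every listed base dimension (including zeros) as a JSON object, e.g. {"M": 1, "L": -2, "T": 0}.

{"M": 3, "Θ": -2, "I": 0, "T": -8}

Write exponents as rows M,Θ,I,T / cols f,γ,ΔT,B,t,σ,q,m:
  M: [ 0  0  0  1  0  1  1  1]
  Θ: [ 0  0  1  0  0  0  0  0]
  I: [ 0  0  0 -1  0  0  0  0]
  T: [-1 -1  0 -2  1 -2 -3  0]
  [M]: (2)·0+(-2)·0+(-2)·0+(2)·1+(1)·1 = 3
  [Θ]: (2)·0+(-2)·1+(-2)·0+(2)·0+(1)·0 = -2
  [I]: (2)·0+(-2)·0+(-2)·0+(2)·0+(1)·0 = 0
  [T]: (2)·-1+(-2)·0+(-2)·1+(2)·-2+(1)·0 = -8
⇒ M^3 Θ^-2 T^-8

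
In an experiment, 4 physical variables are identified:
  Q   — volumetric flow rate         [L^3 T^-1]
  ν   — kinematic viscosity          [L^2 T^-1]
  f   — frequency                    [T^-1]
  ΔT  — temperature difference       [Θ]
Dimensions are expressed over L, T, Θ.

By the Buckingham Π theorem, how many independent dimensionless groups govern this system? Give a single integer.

1

Dimensional matrix (L×T×Θ by Q×ν×f×ΔT):
  L: [ 3  2  0  0]
  T: [-1 -1 -1  0]
  Θ: [ 0  0  0  1]
RREF → pivots at {Q,ν,ΔT} ⇒ r = 3
Π count = n − r = 4 − 3 = 1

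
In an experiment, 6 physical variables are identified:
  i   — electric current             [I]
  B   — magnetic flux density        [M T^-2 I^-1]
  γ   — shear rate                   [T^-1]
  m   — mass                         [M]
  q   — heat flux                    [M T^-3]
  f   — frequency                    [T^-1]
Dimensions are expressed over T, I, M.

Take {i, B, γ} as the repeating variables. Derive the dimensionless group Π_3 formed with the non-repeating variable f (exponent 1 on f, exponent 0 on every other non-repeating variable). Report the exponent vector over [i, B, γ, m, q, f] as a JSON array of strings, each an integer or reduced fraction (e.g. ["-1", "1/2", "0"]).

Exponent matrix [T,I,M] × [i,B,γ,m,q,f]:
  T: [ 0 -2 -1  0 -3 -1]
  I: [ 1 -1  0  0  0  0]
  M: [ 0  1  0  1  1  0]
RREF → pivots at {i,B,γ} ⇒ r = 3
Pivot set = {i,B,γ}, free = {m,q,f}
RREF:
  r0: [   1    0    0    1    1    0]
  r1: [   0    1    0    1    1    0]
  r2: [   0    0    1   -2    1    1]
Fix exponent of f at 1, m at 0, q at 0; solve each RREF row for its pivot's exponent:
  r0: exp(i) + (0)·1 = 0 ⇒ exp(i) = 0
  r1: exp(B) + (0)·1 = 0 ⇒ exp(B) = 0
  r2: exp(γ) + (1)·1 = 0 ⇒ exp(γ) = -1
Π_3 = γ^-1 · f

["0", "0", "-1", "0", "0", "1"]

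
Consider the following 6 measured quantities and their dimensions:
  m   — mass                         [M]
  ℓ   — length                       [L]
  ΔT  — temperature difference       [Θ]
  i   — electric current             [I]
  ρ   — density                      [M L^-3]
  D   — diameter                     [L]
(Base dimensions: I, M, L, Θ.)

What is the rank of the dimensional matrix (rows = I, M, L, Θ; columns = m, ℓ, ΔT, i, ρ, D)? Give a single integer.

4

Exponent matrix [I,M,L,Θ] × [m,ℓ,ΔT,i,ρ,D]:
  I: [ 0  0  0  1  0  0]
  M: [ 1  0  0  0  1  0]
  L: [ 0  1  0  0 -3  1]
  Θ: [ 0  0  1  0  0  0]
Echelon form has 4 nonzero rows (pivots: m,ℓ,ΔT,i)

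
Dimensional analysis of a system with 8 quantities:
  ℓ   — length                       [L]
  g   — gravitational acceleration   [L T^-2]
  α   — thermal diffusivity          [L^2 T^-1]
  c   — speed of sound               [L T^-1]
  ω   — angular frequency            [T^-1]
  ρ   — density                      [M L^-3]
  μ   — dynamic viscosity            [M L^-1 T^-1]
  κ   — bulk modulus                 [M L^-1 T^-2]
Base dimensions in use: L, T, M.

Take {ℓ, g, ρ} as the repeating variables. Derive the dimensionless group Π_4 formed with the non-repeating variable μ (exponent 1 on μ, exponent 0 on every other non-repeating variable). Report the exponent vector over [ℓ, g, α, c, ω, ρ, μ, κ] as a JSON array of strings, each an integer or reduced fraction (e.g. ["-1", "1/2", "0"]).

["-3/2", "-1/2", "0", "0", "0", "-1", "1", "0"]

Write exponents as rows L,T,M / cols ℓ,g,α,c,ω,ρ,μ,κ:
  L: [ 1  1  2  1  0 -3 -1 -1]
  T: [ 0 -2 -1 -1 -1  0 -1 -2]
  M: [ 0  0  0  0  0  1  1  1]
Echelon form has 3 nonzero rows (pivots: ℓ,g,ρ)
Pivot set = {ℓ,g,ρ}, free = {α,c,ω,μ,κ}
RREF:
  r0: [   1    0  3/2  1/2 -1/2    0  3/2    1]
  r1: [   0    1  1/2  1/2  1/2    0  1/2    1]
  r2: [   0    0    0    0    0    1    1    1]
Fix exponent of μ at 1, α at 0, c at 0, ω at 0, κ at 0; solve each RREF row for its pivot's exponent:
  r0: exp(ℓ) + (3/2)·1 = 0 ⇒ exp(ℓ) = -3/2
  r1: exp(g) + (1/2)·1 = 0 ⇒ exp(g) = -1/2
  r2: exp(ρ) + (1)·1 = 0 ⇒ exp(ρ) = -1
Π_4 = ℓ^(-3/2) · g^(-1/2) · ρ^-1 · μ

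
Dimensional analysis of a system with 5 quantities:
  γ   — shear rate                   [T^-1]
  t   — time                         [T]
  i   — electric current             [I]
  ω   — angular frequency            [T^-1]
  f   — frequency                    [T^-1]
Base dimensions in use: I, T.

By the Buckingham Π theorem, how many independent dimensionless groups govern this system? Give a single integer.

Write exponents as rows I,T / cols γ,t,i,ω,f:
  I: [ 0  0  1  0  0]
  T: [-1  1  0 -1 -1]
Echelon form has 2 nonzero rows (pivots: γ,i)
Π count = n − r = 5 − 2 = 3

3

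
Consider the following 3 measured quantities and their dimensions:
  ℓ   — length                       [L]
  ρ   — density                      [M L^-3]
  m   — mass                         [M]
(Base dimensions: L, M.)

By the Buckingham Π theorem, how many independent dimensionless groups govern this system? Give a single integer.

1

Exponent matrix [L,M] × [ℓ,ρ,m]:
  L: [ 1 -3  0]
  M: [ 0  1  1]
Echelon form has 2 nonzero rows (pivots: ℓ,ρ)
3 vars − rank 2 = 1 Π group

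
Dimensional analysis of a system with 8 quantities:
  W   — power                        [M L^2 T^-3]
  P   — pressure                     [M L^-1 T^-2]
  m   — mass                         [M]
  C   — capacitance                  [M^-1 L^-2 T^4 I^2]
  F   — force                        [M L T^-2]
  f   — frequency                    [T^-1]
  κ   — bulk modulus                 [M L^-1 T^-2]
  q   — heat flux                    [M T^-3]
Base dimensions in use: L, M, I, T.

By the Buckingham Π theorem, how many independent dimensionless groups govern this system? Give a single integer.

4

Dimensional matrix (L×M×I×T by W×P×m×C×F×f×κ×q):
  L: [ 2 -1  0 -2  1  0 -1  0]
  M: [ 1  1  1 -1  1  0  1  1]
  I: [ 0  0  0  2  0  0  0  0]
  T: [-3 -2  0  4 -2 -1 -2 -3]
RREF → pivots at {W,P,m,C} ⇒ r = 4
8 vars − rank 4 = 4 Π groups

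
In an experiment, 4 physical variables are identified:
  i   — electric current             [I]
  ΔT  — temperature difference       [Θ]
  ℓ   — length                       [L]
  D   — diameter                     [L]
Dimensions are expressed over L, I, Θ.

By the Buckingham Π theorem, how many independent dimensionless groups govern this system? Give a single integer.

1

Write exponents as rows L,I,Θ / cols i,ΔT,ℓ,D:
  L: [ 0  0  1  1]
  I: [ 1  0  0  0]
  Θ: [ 0  1  0  0]
RREF → pivots at {i,ΔT,ℓ} ⇒ r = 3
4 vars − rank 3 = 1 Π group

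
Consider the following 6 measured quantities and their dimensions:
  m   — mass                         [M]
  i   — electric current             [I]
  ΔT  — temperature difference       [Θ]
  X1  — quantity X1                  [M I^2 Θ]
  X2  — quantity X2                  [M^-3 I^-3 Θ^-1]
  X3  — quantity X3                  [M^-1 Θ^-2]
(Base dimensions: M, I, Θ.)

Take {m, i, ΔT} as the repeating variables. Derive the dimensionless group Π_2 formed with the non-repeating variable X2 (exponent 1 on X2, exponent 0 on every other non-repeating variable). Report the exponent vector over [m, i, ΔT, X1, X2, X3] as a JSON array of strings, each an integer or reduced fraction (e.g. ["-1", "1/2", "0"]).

Dimensional matrix (M×I×Θ by m×i×ΔT×X1×X2×X3):
  M: [ 1  0  0  1 -3 -1]
  I: [ 0  1  0  2 -3  0]
  Θ: [ 0  0  1  1 -1 -2]
RREF → pivots at {m,i,ΔT} ⇒ r = 3
Pivot set = {m,i,ΔT}, free = {X1,X2,X3}
RREF:
  r0: [   1    0    0    1   -3   -1]
  r1: [   0    1    0    2   -3    0]
  r2: [   0    0    1    1   -1   -2]
Fix exponent of X2 at 1, X1 at 0, X3 at 0; solve each RREF row for its pivot's exponent:
  r0: exp(m) + (-3)·1 = 0 ⇒ exp(m) = 3
  r1: exp(i) + (-3)·1 = 0 ⇒ exp(i) = 3
  r2: exp(ΔT) + (-1)·1 = 0 ⇒ exp(ΔT) = 1
Π_2 = m^3 · i^3 · ΔT · X2

["3", "3", "1", "0", "1", "0"]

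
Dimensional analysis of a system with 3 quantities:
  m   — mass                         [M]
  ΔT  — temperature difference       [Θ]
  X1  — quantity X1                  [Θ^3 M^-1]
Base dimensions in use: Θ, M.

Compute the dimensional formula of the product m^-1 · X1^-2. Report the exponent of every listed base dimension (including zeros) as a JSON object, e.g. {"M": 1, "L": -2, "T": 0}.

Exponent matrix [Θ,M] × [m,ΔT,X1]:
  Θ: [ 0  1  3]
  M: [ 1  0 -1]
  [Θ]: (-1)·0+(-2)·3 = -6
  [M]: (-1)·1+(-2)·-1 = 1
⇒ Θ^-6 M

{"Θ": -6, "M": 1}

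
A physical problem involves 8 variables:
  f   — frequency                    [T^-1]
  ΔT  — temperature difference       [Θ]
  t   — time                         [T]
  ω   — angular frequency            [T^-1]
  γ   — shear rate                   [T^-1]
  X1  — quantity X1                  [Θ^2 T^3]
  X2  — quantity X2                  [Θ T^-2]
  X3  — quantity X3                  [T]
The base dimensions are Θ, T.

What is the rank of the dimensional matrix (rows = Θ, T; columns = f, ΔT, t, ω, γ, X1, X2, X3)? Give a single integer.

Write exponents as rows Θ,T / cols f,ΔT,t,ω,γ,X1,X2,X3:
  Θ: [ 0  1  0  0  0  2  1  0]
  T: [-1  0  1 -1 -1  3 -2  1]
RREF → pivots at {f,ΔT} ⇒ r = 2

2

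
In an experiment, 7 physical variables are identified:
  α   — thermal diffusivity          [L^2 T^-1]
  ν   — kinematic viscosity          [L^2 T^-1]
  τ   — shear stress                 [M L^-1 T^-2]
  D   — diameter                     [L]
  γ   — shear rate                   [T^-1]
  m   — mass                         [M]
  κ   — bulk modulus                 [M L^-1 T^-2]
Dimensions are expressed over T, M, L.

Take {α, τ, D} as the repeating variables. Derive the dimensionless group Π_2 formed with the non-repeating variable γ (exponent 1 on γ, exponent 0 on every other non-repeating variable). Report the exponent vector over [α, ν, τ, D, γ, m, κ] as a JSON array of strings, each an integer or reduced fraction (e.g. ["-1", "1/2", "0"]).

Exponent matrix [T,M,L] × [α,ν,τ,D,γ,m,κ]:
  T: [-1 -1 -2  0 -1  0 -2]
  M: [ 0  0  1  0  0  1  1]
  L: [ 2  2 -1  1  0  0 -1]
RREF → pivots at {α,τ,D} ⇒ r = 3
Pivot set = {α,τ,D}, free = {ν,γ,m,κ}
RREF:
  r0: [   1    1    0    0    1   -2    0]
  r1: [   0    0    1    0    0    1    1]
  r2: [   0    0    0    1   -2    5    0]
Fix exponent of γ at 1, ν at 0, m at 0, κ at 0; solve each RREF row for its pivot's exponent:
  r0: exp(α) + (1)·1 = 0 ⇒ exp(α) = -1
  r1: exp(τ) + (0)·1 = 0 ⇒ exp(τ) = 0
  r2: exp(D) + (-2)·1 = 0 ⇒ exp(D) = 2
Π_2 = α^-1 · D^2 · γ

["-1", "0", "0", "2", "1", "0", "0"]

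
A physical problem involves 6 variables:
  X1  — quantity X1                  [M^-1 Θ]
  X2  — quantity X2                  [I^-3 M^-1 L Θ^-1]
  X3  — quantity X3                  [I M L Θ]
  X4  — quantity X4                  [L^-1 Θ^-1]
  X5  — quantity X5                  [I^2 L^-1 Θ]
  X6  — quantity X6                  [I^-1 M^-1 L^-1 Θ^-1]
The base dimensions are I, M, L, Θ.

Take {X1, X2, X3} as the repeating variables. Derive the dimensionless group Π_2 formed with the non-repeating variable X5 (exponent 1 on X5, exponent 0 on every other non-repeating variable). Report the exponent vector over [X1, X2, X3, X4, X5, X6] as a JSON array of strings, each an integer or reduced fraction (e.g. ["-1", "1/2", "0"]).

["-1/2", "3/4", "1/4", "0", "1", "0"]

Dimensional matrix (I×M×L×Θ by X1×X2×X3×X4×X5×X6):
  I: [ 0 -3  1  0  2 -1]
  M: [-1 -1  1  0  0 -1]
  L: [ 0  1  1 -1 -1 -1]
  Θ: [ 1 -1  1 -1  1 -1]
Row reduction gives pivot columns X1,X2,X3; rank = 3
Pivot set = {X1,X2,X3}, free = {X4,X5,X6}
RREF:
  r0: [   1    0    0 -1/2  1/2    0]
  r1: [   0    1    0 -1/4 -3/4    0]
  r2: [   0    0    1 -3/4 -1/4   -1]
  r3: [   0    0    0    0    0    0]
Fix exponent of X5 at 1, X4 at 0, X6 at 0; solve each RREF row for its pivot's exponent:
  r0: exp(X1) + (1/2)·1 = 0 ⇒ exp(X1) = -1/2
  r1: exp(X2) + (-3/4)·1 = 0 ⇒ exp(X2) = 3/4
  r2: exp(X3) + (-1/4)·1 = 0 ⇒ exp(X3) = 1/4
Π_2 = X1^(-1/2) · X2^(3/4) · X3^(1/4) · X5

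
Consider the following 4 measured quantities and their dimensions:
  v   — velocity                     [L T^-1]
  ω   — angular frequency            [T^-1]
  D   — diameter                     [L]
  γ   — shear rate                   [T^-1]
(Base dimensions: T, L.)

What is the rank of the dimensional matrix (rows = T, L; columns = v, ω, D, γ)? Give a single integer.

Exponent matrix [T,L] × [v,ω,D,γ]:
  T: [-1 -1  0 -1]
  L: [ 1  0  1  0]
Row reduction gives pivot columns v,ω; rank = 2

2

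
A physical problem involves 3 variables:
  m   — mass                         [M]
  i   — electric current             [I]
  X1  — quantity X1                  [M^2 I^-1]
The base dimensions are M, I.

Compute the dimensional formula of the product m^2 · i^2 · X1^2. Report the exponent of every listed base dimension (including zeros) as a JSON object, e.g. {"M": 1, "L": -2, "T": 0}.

Write exponents as rows M,I / cols m,i,X1:
  M: [ 1  0  2]
  I: [ 0  1 -1]
  [M]: (2)·1+(2)·0+(2)·2 = 6
  [I]: (2)·0+(2)·1+(2)·-1 = 0
⇒ M^6

{"M": 6, "I": 0}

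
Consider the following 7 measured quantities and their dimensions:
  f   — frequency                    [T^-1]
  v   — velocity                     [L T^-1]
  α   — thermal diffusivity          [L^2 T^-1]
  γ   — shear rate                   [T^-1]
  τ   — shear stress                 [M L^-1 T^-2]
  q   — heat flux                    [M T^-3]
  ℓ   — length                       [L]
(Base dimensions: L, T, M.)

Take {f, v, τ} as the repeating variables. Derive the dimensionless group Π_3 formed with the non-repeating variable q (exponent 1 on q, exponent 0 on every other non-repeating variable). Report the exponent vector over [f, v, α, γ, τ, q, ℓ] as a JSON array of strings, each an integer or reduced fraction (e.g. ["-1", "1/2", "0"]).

["0", "-1", "0", "0", "-1", "1", "0"]

Write exponents as rows L,T,M / cols f,v,α,γ,τ,q,ℓ:
  L: [ 0  1  2  0 -1  0  1]
  T: [-1 -1 -1 -1 -2 -3  0]
  M: [ 0  0  0  0  1  1  0]
RREF → pivots at {f,v,τ} ⇒ r = 3
Repeat: f,v,τ; free: α,γ,q,ℓ
RREF:
  r0: [   1    0   -1    1    0    0   -1]
  r1: [   0    1    2    0    0    1    1]
  r2: [   0    0    0    0    1    1    0]
Fix exponent of q at 1, α at 0, γ at 0, ℓ at 0; solve each RREF row for its pivot's exponent:
  r0: exp(f) + (0)·1 = 0 ⇒ exp(f) = 0
  r1: exp(v) + (1)·1 = 0 ⇒ exp(v) = -1
  r2: exp(τ) + (1)·1 = 0 ⇒ exp(τ) = -1
Π_3 = v^-1 · τ^-1 · q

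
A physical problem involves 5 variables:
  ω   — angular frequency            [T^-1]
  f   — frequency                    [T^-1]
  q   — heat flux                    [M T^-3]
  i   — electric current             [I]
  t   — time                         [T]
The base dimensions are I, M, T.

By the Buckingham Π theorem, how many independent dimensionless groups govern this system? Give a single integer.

2

Exponent matrix [I,M,T] × [ω,f,q,i,t]:
  I: [ 0  0  0  1  0]
  M: [ 0  0  1  0  0]
  T: [-1 -1 -3  0  1]
Row reduction gives pivot columns ω,q,i; rank = 3
Π count = n − r = 5 − 3 = 2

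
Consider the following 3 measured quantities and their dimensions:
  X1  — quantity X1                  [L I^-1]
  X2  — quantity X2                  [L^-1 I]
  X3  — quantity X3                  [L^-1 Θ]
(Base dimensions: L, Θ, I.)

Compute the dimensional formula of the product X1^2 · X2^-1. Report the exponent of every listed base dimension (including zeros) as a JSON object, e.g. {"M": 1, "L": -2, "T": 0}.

{"L": 3, "Θ": 0, "I": -3}

Exponent matrix [L,Θ,I] × [X1,X2,X3]:
  L: [ 1 -1 -1]
  Θ: [ 0  0  1]
  I: [-1  1  0]
  [L]: (2)·1+(-1)·-1 = 3
  [Θ]: (2)·0+(-1)·0 = 0
  [I]: (2)·-1+(-1)·1 = -3
⇒ L^3 I^-3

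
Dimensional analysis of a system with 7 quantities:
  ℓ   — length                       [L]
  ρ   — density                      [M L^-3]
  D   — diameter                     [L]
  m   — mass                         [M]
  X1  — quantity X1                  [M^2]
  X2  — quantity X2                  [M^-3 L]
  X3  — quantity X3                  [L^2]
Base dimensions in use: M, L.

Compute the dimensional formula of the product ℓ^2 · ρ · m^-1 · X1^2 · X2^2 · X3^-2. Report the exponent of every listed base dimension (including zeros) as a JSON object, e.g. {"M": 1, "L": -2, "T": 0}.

{"M": -2, "L": -3}

Dimensional matrix (M×L by ℓ×ρ×D×m×X1×X2×X3):
  M: [ 0  1  0  1  2 -3  0]
  L: [ 1 -3  1  0  0  1  2]
  [M]: (2)·0+(1)·1+(-1)·1+(2)·2+(2)·-3+(-2)·0 = -2
  [L]: (2)·1+(1)·-3+(-1)·0+(2)·0+(2)·1+(-2)·2 = -3
⇒ M^-2 L^-3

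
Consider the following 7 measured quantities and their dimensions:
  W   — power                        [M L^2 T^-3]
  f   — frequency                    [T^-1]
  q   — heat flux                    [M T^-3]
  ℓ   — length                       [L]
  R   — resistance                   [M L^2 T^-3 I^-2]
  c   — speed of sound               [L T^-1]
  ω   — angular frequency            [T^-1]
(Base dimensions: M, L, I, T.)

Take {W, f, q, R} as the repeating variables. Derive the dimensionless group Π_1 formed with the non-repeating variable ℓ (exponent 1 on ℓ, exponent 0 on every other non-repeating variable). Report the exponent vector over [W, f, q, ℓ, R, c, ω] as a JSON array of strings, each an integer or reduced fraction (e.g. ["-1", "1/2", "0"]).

["-1/2", "0", "1/2", "1", "0", "0", "0"]

Exponent matrix [M,L,I,T] × [W,f,q,ℓ,R,c,ω]:
  M: [ 1  0  1  0  1  0  0]
  L: [ 2  0  0  1  2  1  0]
  I: [ 0  0  0  0 -2  0  0]
  T: [-3 -1 -3  0 -3 -1 -1]
Echelon form has 4 nonzero rows (pivots: W,f,q,R)
Repeat: W,f,q,R; free: ℓ,c,ω
RREF:
  r0: [   1    0    0  1/2    0  1/2    0]
  r1: [   0    1    0    0    0    1    1]
  r2: [   0    0    1 -1/2    0 -1/2    0]
  r3: [   0    0    0    0    1    0    0]
Fix exponent of ℓ at 1, c at 0, ω at 0; solve each RREF row for its pivot's exponent:
  r0: exp(W) + (1/2)·1 = 0 ⇒ exp(W) = -1/2
  r1: exp(f) + (0)·1 = 0 ⇒ exp(f) = 0
  r2: exp(q) + (-1/2)·1 = 0 ⇒ exp(q) = 1/2
  r3: exp(R) + (0)·1 = 0 ⇒ exp(R) = 0
Π_1 = W^(-1/2) · q^(1/2) · ℓ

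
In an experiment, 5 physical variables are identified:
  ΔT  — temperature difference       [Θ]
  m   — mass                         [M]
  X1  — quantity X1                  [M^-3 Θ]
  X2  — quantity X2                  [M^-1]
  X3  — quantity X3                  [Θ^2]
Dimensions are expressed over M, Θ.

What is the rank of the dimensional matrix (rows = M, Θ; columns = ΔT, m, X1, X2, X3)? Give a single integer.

2

Write exponents as rows M,Θ / cols ΔT,m,X1,X2,X3:
  M: [ 0  1 -3 -1  0]
  Θ: [ 1  0  1  0  2]
Row reduction gives pivot columns ΔT,m; rank = 2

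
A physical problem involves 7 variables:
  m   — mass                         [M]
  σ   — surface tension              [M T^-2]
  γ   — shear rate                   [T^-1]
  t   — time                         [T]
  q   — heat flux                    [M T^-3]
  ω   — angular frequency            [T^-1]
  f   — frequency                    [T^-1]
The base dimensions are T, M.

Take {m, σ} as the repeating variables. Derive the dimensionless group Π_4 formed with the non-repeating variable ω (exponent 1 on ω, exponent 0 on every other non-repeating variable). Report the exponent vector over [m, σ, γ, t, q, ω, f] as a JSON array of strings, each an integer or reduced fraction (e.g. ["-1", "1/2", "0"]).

["1/2", "-1/2", "0", "0", "0", "1", "0"]

Write exponents as rows T,M / cols m,σ,γ,t,q,ω,f:
  T: [ 0 -2 -1  1 -3 -1 -1]
  M: [ 1  1  0  0  1  0  0]
Echelon form has 2 nonzero rows (pivots: m,σ)
Pivot set = {m,σ}, free = {γ,t,q,ω,f}
RREF:
  r0: [   1    0 -1/2  1/2 -1/2 -1/2 -1/2]
  r1: [   0    1  1/2 -1/2  3/2  1/2  1/2]
Fix exponent of ω at 1, γ at 0, t at 0, q at 0, f at 0; solve each RREF row for its pivot's exponent:
  r0: exp(m) + (-1/2)·1 = 0 ⇒ exp(m) = 1/2
  r1: exp(σ) + (1/2)·1 = 0 ⇒ exp(σ) = -1/2
Π_4 = m^(1/2) · σ^(-1/2) · ω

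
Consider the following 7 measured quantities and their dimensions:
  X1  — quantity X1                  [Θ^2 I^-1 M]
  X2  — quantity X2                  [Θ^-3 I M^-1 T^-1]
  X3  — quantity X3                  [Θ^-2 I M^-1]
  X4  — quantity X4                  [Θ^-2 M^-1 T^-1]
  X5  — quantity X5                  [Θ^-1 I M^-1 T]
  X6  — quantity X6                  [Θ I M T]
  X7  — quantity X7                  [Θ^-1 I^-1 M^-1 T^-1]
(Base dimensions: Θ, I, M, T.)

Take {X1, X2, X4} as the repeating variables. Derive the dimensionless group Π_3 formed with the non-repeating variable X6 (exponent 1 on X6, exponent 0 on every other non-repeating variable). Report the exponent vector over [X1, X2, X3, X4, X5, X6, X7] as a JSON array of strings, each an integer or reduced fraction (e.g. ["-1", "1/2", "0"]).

Write exponents as rows Θ,I,M,T / cols X1,X2,X3,X4,X5,X6,X7:
  Θ: [ 2 -3 -2 -2 -1  1 -1]
  I: [-1  1  1  0  1  1 -1]
  M: [ 1 -1 -1 -1 -1  1 -1]
  T: [ 0 -1  0 -1  1  1 -1]
RREF → pivots at {X1,X2,X4} ⇒ r = 3
Repeat: X1,X2,X4; free: X3,X5,X6,X7
RREF:
  r0: [   1    0   -1    0   -2    0    0]
  r1: [   0    1    0    0   -1    1   -1]
  r2: [   0    0    0    1    0   -2    2]
  r3: [   0    0    0    0    0    0    0]
Fix exponent of X6 at 1, X3 at 0, X5 at 0, X7 at 0; solve each RREF row for its pivot's exponent:
  r0: exp(X1) + (0)·1 = 0 ⇒ exp(X1) = 0
  r1: exp(X2) + (1)·1 = 0 ⇒ exp(X2) = -1
  r2: exp(X4) + (-2)·1 = 0 ⇒ exp(X4) = 2
Π_3 = X2^-1 · X4^2 · X6

["0", "-1", "0", "2", "0", "1", "0"]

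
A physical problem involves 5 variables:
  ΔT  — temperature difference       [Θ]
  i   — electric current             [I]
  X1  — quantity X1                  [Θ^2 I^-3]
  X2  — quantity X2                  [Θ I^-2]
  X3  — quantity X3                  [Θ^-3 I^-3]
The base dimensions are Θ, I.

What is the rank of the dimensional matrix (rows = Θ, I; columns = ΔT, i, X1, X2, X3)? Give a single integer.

Write exponents as rows Θ,I / cols ΔT,i,X1,X2,X3:
  Θ: [ 1  0  2  1 -3]
  I: [ 0  1 -3 -2 -3]
Row reduction gives pivot columns ΔT,i; rank = 2

2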